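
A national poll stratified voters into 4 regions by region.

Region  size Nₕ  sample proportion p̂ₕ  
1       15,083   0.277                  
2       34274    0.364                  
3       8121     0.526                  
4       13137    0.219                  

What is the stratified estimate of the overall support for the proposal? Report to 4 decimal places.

0.3371

N = 15083 + 34274 + 8121 + 13137 = 70615.
Overall proportion = Σ (Nₕ/N)·p̂ₕ.
Σ Nₕp̂ₕ = 4177.991 + 12475.736 + 4271.646 + 2877.003 = 23802.376.
23802.376 / 70615 = 0.337073... → 0.3371.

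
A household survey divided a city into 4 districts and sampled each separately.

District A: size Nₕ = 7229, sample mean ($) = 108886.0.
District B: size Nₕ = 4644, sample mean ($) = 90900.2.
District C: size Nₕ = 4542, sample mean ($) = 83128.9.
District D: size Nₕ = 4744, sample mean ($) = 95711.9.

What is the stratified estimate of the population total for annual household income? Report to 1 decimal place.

2040906140.2

Population total = Σ Nₕ·x̄ₕ (each stratum's size times its mean).
7229·108886.0 + 4644·90900.2 + 4542·83128.9 + 4744·95711.9 = 787136894 + 422140528.8 + 377571463.8 + 454057253.6 = 2040906140.2.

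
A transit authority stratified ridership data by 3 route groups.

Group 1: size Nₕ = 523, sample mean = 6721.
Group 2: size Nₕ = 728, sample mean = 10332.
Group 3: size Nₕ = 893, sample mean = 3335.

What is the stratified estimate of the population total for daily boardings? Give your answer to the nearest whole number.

1: 523·6721 = 3515083
2: 728·10332 = 7521696
3: 893·3335 = 2978155
τ̂ = Σ Nₕx̄ₕ = 14014934.

14014934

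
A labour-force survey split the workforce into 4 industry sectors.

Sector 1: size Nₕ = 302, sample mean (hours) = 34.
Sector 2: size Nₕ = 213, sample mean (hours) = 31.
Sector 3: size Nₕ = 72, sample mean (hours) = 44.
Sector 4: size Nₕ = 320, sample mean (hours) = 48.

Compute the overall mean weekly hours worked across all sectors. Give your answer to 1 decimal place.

39.0

N = 907; weights Wₕ = Nₕ/N = (0.3330, 0.2348, 0.0794, 0.3528).
x̄_st = Σ Wₕ·x̄ₕ = 0.3330·34 + 0.2348·31 + 0.0794·44 + 0.3528·48 ≈ 39.029...
→ 39.0.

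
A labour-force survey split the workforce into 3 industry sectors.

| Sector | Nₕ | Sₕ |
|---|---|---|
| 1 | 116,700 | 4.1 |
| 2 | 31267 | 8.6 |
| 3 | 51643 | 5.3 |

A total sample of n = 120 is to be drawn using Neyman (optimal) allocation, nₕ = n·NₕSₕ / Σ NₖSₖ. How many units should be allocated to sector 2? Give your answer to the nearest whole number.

Σ NₕSₕ = 116700·4.1 + 31267·8.6 + 51643·5.3 = 1021074.1.
Share for 2: 268896.2/1021074.1 = 0.26335.
n_2 = 120 × 0.26335 = 31.602... → 32.

32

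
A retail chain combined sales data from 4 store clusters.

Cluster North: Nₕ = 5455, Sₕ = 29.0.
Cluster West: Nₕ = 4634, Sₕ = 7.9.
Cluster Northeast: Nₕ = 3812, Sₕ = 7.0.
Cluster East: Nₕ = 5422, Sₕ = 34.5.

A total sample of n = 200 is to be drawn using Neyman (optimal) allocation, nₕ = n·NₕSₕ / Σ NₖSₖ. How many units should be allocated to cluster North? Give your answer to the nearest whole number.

Σ NₕSₕ = 5455·29.0 + 4634·7.9 + 3812·7.0 + 5422·34.5 = 408546.6.
Share for North: 158195/408546.6 = 0.38721.
n_North = 200 × 0.38721 = 77.443... → 77.

77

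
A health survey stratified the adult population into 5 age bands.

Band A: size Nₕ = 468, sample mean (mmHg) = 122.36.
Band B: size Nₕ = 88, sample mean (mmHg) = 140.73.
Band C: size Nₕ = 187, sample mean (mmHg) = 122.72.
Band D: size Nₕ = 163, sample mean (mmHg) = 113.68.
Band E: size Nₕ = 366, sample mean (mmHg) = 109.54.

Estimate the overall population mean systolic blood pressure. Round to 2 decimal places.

118.88

N = 468 + 88 + 187 + 163 + 366 = 1272.
The stratified mean weights each stratum mean by its population share Nₕ/N.
Σ Nₕx̄ₕ = 468·122.36 + 88·140.73 + 187·122.72 + 163·113.68 + 366·109.54 = 57264.48 + 12384.24 + 22948.64 + 18529.84 + 40091.64 = 151218.84.
Divide by N: 151218.84 / 1272 = 118.8827... → 118.88.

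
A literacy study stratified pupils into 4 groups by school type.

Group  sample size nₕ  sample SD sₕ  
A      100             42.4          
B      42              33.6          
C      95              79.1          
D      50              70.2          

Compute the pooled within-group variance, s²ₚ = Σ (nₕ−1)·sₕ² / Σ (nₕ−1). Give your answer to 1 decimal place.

3724.0

A: (100−1)·42.4² = 99·1797.76 = 177978.24
B: (42−1)·33.6² = 41·1128.96 = 46287.36
C: (95−1)·79.1² = 94·6256.81 = 588140.14
D: (50−1)·70.2² = 49·4928.04 = 241473.96
Numerator = 1053879.7; denominator = Σ(nₕ−1) = 283.
s²ₚ = 1053879.7/283 = 3723.957... → 3724.0.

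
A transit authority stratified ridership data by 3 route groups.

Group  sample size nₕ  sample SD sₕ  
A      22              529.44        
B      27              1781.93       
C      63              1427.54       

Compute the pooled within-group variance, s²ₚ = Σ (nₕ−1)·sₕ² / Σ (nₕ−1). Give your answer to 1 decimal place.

Degrees of freedom: 21 + 26 + 62 = 109.
Σ(nₕ−1)sₕ² = 21·280306.7136 + 26·3175274.5249 + 62·2037870.4516 = 214791546.6322.
s²ₚ = 214791546.6322 / 109 = 1970564.648... → 1970564.6.

1970564.6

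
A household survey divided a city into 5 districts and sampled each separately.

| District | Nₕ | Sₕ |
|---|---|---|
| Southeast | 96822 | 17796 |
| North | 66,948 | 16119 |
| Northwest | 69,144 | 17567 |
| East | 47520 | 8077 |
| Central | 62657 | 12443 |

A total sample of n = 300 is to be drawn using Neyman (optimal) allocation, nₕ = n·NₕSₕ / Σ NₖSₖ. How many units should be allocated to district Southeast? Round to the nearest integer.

100

Southeast: NₕSₕ = 96822·17796 = 1723044312
North: NₕSₕ = 66948·16119 = 1079134812
Northwest: NₕSₕ = 69144·17567 = 1214652648
East: NₕSₕ = 47520·8077 = 383819040
Central: NₕSₕ = 62657·12443 = 779641051
Σ NₕSₕ = 5180291863.
n_Southeast = 300·1723044312/5180291863 = 99.785... → 100.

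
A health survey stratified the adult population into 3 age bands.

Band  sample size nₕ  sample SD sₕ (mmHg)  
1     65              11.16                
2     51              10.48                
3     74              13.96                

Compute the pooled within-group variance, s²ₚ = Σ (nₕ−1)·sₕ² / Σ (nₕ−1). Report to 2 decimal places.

1: (65−1)·11.16² = 64·124.5456 = 7970.9184
2: (51−1)·10.48² = 50·109.8304 = 5491.52
3: (74−1)·13.96² = 73·194.8816 = 14226.3568
Numerator = 27688.7952; denominator = Σ(nₕ−1) = 187.
s²ₚ = 27688.7952/187 = 148.0684... → 148.07.

148.07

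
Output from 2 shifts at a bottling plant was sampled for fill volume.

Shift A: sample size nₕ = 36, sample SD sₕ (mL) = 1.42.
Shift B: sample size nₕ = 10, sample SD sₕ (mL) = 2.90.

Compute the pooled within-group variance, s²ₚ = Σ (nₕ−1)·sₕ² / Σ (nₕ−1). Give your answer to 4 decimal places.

3.3242

A: (36−1)·1.42² = 35·2.0164 = 70.574
B: (10−1)·2.90² = 9·8.41 = 75.69
Numerator = 146.264; denominator = Σ(nₕ−1) = 44.
s²ₚ = 146.264/44 = 3.324182... → 3.3242.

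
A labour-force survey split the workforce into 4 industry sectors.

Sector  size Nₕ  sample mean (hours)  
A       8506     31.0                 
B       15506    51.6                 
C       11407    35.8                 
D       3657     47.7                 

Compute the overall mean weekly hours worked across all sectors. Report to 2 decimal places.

N = 39076; weights Wₕ = Nₕ/N = (0.2177, 0.3968, 0.2919, 0.0936).
x̄_st = Σ Wₕ·x̄ₕ = 0.2177·31.0 + 0.3968·51.6 + 0.2919·35.8 + 0.0936·47.7 ≈ 42.1385...
→ 42.14.

42.14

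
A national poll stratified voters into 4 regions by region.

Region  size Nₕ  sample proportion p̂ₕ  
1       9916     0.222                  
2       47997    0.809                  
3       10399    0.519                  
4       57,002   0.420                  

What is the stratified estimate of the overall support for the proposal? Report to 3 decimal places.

Wₕ = Nₕ/N with N = 125314: 0.0791, 0.3830, 0.0830, 0.4549.
p̂_st = 0.0791·0.222 + 0.3830·0.809 + 0.0830·0.519 + 0.4549·0.420 ≈ 0.56154... → 0.562.

0.562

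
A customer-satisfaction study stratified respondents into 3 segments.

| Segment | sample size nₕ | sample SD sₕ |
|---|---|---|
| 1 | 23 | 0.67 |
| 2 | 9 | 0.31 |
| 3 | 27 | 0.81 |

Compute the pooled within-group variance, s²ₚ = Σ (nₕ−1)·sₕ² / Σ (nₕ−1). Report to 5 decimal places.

0.49470

1: (23−1)·0.67² = 22·0.4489 = 9.8758
2: (9−1)·0.31² = 8·0.0961 = 0.7688
3: (27−1)·0.81² = 26·0.6561 = 17.0586
Numerator = 27.7032; denominator = Σ(nₕ−1) = 56.
s²ₚ = 27.7032/56 = 0.4947 → 0.49470.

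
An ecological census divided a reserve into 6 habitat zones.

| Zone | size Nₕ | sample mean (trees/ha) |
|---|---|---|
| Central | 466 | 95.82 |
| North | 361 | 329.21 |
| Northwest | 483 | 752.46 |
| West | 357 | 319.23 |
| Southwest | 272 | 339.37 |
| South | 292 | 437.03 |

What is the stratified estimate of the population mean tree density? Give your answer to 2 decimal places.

385.85

N = 2231; weights Wₕ = Nₕ/N = (0.2089, 0.1618, 0.2165, 0.1600, 0.1219, 0.1309).
x̄_st = Σ Wₕ·x̄ₕ = 0.2089·95.82 + 0.1618·329.21 + 0.2165·752.46 + 0.1600·319.23 + 0.1219·339.37 + 0.1309·437.03 ≈ 385.8456...
→ 385.85.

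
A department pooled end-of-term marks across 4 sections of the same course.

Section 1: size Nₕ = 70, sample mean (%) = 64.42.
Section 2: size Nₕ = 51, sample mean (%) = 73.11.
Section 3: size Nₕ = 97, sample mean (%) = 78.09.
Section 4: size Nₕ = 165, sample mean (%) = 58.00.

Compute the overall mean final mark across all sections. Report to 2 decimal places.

66.27

N = 383; weights Wₕ = Nₕ/N = (0.1828, 0.1332, 0.2533, 0.4308).
x̄_st = Σ Wₕ·x̄ₕ = 0.1828·64.42 + 0.1332·73.11 + 0.2533·78.09 + 0.4308·58.00 ≈ 66.2735...
→ 66.27.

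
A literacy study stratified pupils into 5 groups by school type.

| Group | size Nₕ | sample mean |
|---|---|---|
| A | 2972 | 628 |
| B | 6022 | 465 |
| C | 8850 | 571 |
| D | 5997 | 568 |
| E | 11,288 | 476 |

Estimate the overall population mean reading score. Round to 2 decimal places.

x̄_st = (Σ Nₕx̄ₕ) / (Σ Nₕ) = (2972·628 + 6022·465 + 8850·571 + 5997·568 + 11288·476) / 35129
= 18499380 / 35129 = 526.6128... → 526.61.

526.61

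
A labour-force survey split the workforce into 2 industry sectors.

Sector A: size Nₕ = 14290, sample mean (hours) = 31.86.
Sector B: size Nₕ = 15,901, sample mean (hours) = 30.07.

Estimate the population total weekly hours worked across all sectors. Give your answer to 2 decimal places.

933422.47

Estimate total by summing Nₕ·x̄ₕ over strata.
14290·31.86 + 15901·30.07 = 455279.4 + 478143.07 = 933422.47.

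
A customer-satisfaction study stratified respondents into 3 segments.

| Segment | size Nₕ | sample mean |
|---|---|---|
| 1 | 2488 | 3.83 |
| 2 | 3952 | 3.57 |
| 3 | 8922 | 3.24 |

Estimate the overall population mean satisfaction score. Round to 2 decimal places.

3.42

x̄_st = (Σ Nₕx̄ₕ) / (Σ Nₕ) = (2488·3.83 + 3952·3.57 + 8922·3.24) / 15362
= 52544.96 / 15362 = 3.4205... → 3.42.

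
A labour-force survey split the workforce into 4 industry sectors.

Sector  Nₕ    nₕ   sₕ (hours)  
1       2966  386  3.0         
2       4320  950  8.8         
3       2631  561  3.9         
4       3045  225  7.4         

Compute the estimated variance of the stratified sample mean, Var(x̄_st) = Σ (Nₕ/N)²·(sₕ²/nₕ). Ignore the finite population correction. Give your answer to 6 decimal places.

N = 12962; Wₕ = Nₕ/N.
sector 1: (2966/12962)²·3.0²/386 = 0.001220825
sector 2: (4320/12962)²·8.8²/950 = 0.009054515
sector 3: (2631/12962)²·3.9²/561 = 0.001117028
sector 4: (3045/12962)²·7.4²/225 = 0.013431097
Sum = 0.024823465 → 0.024823.

0.024823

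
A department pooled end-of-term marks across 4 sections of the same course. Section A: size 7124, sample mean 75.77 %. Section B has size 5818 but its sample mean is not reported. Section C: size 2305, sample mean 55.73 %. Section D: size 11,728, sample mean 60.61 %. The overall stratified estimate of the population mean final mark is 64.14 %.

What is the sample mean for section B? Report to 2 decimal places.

60.35

N = 7124 + 5818 + 2305 + 11728 = 26975.
Overall total = μ·N = 64.14·26975 = 1730176.5.
Subtract the known strata: 7124·75.77 + 2305·55.73 + 11728·60.61 = 1379077.21.
Remaining total for section B: 1730176.5 − 1379077.21 = 351099.29.
Divide by its size: 351099.29 / 5818 = 60.3471... → 60.35.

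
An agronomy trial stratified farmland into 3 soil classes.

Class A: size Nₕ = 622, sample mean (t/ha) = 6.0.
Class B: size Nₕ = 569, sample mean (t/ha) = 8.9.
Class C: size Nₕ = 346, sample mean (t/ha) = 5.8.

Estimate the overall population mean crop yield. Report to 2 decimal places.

7.03

x̄_st = (Σ Nₕx̄ₕ) / (Σ Nₕ) = (622·6.0 + 569·8.9 + 346·5.8) / 1537
= 10802.9 / 1537 = 7.0286... → 7.03.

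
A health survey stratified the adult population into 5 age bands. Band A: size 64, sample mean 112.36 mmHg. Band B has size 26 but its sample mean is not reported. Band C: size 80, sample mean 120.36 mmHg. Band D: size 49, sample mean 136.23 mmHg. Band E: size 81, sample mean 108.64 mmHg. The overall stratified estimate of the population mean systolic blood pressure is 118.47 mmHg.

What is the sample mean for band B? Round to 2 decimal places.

N = 64 + 26 + 80 + 49 + 81 = 300.
Overall total = μ·N = 118.47·300 = 35541.
Subtract the known strata: 64·112.36 + 80·120.36 + 49·136.23 + 81·108.64 = 32294.95.
Remaining total for band B: 35541 − 32294.95 = 3246.05.
Divide by its size: 3246.05 / 26 = 124.8481... → 124.85.

124.85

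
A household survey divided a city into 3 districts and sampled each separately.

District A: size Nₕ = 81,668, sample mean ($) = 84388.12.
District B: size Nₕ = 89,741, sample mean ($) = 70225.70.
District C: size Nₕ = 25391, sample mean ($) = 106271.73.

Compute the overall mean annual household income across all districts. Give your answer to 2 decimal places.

80753.45

N = 196800; weights Wₕ = Nₕ/N = (0.4150, 0.4560, 0.1290).
x̄_st = Σ Wₕ·x̄ₕ = 0.4150·84388.12 + 0.4560·70225.70 + 0.1290·106271.73 ≈ 80753.4503...
→ 80753.45.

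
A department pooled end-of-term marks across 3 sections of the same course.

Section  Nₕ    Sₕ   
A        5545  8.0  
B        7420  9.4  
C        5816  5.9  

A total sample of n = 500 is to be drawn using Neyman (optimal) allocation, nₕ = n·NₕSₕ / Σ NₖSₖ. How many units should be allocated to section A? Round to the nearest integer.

149

Σ NₕSₕ = 5545·8.0 + 7420·9.4 + 5816·5.9 = 148422.4.
Share for A: 44360/148422.4 = 0.29888.
n_A = 500 × 0.29888 = 149.438... → 149.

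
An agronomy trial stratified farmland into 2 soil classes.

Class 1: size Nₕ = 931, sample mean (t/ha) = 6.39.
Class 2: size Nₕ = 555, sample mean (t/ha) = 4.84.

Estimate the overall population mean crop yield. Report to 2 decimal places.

5.81

x̄_st = (Σ Nₕx̄ₕ) / (Σ Nₕ) = (931·6.39 + 555·4.84) / 1486
= 8635.29 / 1486 = 5.8111... → 5.81.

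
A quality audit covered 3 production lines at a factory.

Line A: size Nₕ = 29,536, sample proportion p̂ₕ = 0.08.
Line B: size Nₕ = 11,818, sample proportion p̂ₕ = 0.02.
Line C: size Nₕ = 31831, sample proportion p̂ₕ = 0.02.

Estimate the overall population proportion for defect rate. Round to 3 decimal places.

0.044

N = 29536 + 11818 + 31831 = 73185.
Overall proportion = Σ (Nₕ/N)·p̂ₕ.
Σ Nₕp̂ₕ = 2362.88 + 236.36 + 636.62 = 3235.86.
3235.86 / 73185 = 0.04421... → 0.044.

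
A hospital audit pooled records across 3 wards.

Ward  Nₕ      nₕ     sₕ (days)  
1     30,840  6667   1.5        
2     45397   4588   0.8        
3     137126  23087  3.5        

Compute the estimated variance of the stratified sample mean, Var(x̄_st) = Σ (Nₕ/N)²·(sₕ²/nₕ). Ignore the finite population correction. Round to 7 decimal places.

N = 213363. Term for each stratum: Wₕ²sₕ²/nₕ.
Var(x̄_st) = 0.0000070509 + 0.0000063150 + 0.0002191644 = 0.0002325302 → 0.0002325.

0.0002325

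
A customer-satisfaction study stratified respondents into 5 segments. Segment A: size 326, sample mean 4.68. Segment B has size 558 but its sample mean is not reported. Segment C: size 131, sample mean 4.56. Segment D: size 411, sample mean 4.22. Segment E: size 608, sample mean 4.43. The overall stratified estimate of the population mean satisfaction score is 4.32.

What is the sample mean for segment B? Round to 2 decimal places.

Σ Nₕx̄ₕ = N·μ, so 558·x̄_B = 2034·4.32 − (326·4.68 + 131·4.56 + 411·4.22 + 608·4.43).
= 8786.88 − 6550.9 = 2235.98.
x̄_B = 2235.98 / 558 = 4.0071... → 4.01.

4.01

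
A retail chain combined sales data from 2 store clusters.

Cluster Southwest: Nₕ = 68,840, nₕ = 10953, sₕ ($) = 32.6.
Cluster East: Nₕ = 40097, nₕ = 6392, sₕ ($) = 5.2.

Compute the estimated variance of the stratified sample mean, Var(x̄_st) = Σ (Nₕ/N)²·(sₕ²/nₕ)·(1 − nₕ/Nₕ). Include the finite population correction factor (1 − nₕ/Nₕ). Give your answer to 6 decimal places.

N = 108937; Wₕ = Nₕ/N.
cluster Southwest: (68840/108937)²·32.6²/10953·(1 − 10953/68840) = 0.032581659
cluster East: (40097/108937)²·5.2²/6392·(1 − 6392/40097) = 0.000481754
Sum = 0.033063413 → 0.033063.

0.033063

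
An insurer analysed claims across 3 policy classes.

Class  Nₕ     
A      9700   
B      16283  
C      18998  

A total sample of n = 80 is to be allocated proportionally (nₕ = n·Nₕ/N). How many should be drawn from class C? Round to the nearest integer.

34

N = 9700 + 16283 + 18998 = 44981.
n_C = 80·18998/44981 = 33.788... → 34.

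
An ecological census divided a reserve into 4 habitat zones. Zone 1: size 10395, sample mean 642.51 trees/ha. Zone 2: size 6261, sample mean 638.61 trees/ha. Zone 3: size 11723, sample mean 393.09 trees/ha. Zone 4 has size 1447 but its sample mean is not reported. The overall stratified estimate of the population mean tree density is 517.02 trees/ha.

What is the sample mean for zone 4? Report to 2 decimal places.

Σ Nₕx̄ₕ = N·μ, so 1447·x̄_4 = 29826·517.02 − (10395·642.51 + 6261·638.61 + 11723·393.09).
= 15420638.52 − 15285422.73 = 135215.79.
x̄_4 = 135215.79 / 1447 = 93.4456... → 93.45.

93.45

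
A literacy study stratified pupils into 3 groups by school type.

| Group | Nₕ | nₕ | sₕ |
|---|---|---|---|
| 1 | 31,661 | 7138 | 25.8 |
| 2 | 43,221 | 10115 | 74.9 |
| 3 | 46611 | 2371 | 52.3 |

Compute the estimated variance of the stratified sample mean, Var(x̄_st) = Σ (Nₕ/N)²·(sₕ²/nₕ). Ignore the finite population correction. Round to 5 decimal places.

0.24633

N = 121493; Wₕ = Nₕ/N.
group 1: (31661/121493)²·25.8²/7138 = 0.00633300
group 2: (43221/121493)²·74.9²/10115 = 0.07019155
group 3: (46611/121493)²·52.3²/2371 = 0.16980331
Sum = 0.24632787 → 0.24633.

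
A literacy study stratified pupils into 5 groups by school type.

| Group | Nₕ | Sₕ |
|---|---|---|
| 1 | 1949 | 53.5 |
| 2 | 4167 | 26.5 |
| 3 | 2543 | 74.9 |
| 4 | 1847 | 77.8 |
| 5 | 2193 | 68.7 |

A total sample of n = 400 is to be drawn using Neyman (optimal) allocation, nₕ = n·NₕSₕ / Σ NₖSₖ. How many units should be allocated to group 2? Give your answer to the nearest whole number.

1: NₕSₕ = 1949·53.5 = 104271.5
2: NₕSₕ = 4167·26.5 = 110425.5
3: NₕSₕ = 2543·74.9 = 190470.7
4: NₕSₕ = 1847·77.8 = 143696.6
5: NₕSₕ = 2193·68.7 = 150659.1
Σ NₕSₕ = 699523.4.
n_2 = 400·110425.5/699523.4 = 63.143... → 63.

63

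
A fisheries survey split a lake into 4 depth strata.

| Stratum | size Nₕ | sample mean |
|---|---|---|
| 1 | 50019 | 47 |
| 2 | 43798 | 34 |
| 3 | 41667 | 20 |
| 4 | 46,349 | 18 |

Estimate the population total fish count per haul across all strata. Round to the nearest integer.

5507647

1: 50019·47 = 2350893
2: 43798·34 = 1489132
3: 41667·20 = 833340
4: 46349·18 = 834282
τ̂ = Σ Nₕx̄ₕ = 5507647.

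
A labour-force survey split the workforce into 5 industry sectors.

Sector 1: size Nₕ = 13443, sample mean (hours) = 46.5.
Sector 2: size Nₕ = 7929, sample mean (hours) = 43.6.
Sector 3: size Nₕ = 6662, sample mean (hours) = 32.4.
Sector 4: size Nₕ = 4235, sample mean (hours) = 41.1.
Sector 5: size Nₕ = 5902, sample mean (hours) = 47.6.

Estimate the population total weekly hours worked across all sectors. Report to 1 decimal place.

1641646.4

1: 13443·46.5 = 625099.5
2: 7929·43.6 = 345704.4
3: 6662·32.4 = 215848.8
4: 4235·41.1 = 174058.5
5: 5902·47.6 = 280935.2
τ̂ = Σ Nₕx̄ₕ = 1641646.4.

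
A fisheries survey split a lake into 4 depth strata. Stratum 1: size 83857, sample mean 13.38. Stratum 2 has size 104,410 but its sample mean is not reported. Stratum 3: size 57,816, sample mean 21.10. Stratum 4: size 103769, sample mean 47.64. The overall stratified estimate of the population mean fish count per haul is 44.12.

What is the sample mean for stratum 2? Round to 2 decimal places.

78.06

Σ Nₕx̄ₕ = N·μ, so 104410·x̄_2 = 349852·44.12 − (83857·13.38 + 57816·21.10 + 103769·47.64).
= 15435470.24 − 7285479.42 = 8149990.82.
x̄_2 = 8149990.82 / 104410 = 78.0576... → 78.06.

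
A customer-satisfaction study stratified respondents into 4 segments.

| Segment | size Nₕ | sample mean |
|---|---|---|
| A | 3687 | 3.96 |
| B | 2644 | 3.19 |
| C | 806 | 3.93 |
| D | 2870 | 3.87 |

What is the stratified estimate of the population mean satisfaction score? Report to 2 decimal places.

x̄_st = (Σ Nₕx̄ₕ) / (Σ Nₕ) = (3687·3.96 + 2644·3.19 + 806·3.93 + 2870·3.87) / 10007
= 37309.36 / 10007 = 3.7283... → 3.73.

3.73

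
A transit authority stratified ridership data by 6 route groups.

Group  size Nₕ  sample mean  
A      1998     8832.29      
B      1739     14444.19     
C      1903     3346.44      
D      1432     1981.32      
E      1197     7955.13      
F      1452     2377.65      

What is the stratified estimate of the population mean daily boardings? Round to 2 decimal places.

N = 9721; weights Wₕ = Nₕ/N = (0.2055, 0.1789, 0.1958, 0.1473, 0.1231, 0.1494).
x̄_st = Σ Wₕ·x̄ₕ = 0.2055·8832.29 + 0.1789·14444.19 + 0.1958·3346.44 + 0.1473·1981.32 + 0.1231·7955.13 + 0.1494·2377.65 ≈ 6680.9511...
→ 6680.95.

6680.95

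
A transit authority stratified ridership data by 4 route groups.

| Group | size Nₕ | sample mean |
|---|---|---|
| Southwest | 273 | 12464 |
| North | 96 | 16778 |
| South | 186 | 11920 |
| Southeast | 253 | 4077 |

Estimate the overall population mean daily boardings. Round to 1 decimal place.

10225.2

N = 808; weights Wₕ = Nₕ/N = (0.3379, 0.1188, 0.2302, 0.3131).
x̄_st = Σ Wₕ·x̄ₕ = 0.3379·12464 + 0.1188·16778 + 0.2302·11920 + 0.3131·4077 ≈ 10225.199...
→ 10225.2.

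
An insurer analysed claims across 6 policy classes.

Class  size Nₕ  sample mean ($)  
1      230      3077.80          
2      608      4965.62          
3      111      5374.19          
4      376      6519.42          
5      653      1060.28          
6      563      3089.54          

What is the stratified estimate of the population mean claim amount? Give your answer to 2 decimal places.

N = 230 + 608 + 111 + 376 + 653 + 563 = 2541.
Weight each subgroup mean by Nₕ/N and sum.
Σ Nₕx̄ₕ = 230·3077.80 + 608·4965.62 + 111·5374.19 + 376·6519.42 + 653·1060.28 + 563·3089.54 = 707894 + 3019096.96 + 596535.09 + 2451301.92 + 692362.84 + 1739411.02 = 9206601.83.
Divide by N: 9206601.83 / 2541 = 3623.2199... → 3623.22.

3623.22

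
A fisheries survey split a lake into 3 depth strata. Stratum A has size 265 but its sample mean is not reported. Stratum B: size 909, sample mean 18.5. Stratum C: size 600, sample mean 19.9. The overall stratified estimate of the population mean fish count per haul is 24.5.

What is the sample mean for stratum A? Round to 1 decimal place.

55.5

Σ Nₕx̄ₕ = N·μ, so 265·x̄_A = 1774·24.5 − (909·18.5 + 600·19.9).
= 43463 − 28756.5 = 14706.5.
x̄_A = 14706.5 / 265 = 55.496... → 55.5.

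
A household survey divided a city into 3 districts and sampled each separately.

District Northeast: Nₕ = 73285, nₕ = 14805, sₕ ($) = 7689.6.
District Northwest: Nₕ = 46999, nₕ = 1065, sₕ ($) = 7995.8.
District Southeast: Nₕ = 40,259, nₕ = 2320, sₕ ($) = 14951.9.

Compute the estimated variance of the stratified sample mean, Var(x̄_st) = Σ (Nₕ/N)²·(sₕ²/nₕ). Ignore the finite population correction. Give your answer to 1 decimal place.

12036.7

N = 160543. Term for each stratum: Wₕ²sₕ²/nₕ.
Var(x̄_st) = 832.2360 + 5144.8027 + 6059.6564 = 12036.6952 → 12036.7.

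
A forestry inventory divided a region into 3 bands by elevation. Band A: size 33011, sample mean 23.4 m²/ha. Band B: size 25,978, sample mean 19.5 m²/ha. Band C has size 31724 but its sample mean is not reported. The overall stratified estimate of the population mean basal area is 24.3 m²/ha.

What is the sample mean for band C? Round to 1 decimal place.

29.2

Σ Nₕx̄ₕ = N·μ, so 31724·x̄_C = 90713·24.3 − (33011·23.4 + 25978·19.5).
= 2204325.9 − 1279028.4 = 925297.5.
x̄_C = 925297.5 / 31724 = 29.167... → 29.2.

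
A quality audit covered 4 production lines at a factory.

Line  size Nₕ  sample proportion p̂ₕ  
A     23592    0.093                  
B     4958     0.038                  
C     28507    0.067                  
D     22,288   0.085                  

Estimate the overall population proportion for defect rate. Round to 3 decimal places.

0.078

Wₕ = Nₕ/N with N = 79345: 0.2973, 0.0625, 0.3593, 0.2809.
p̂_st = 0.2973·0.093 + 0.0625·0.038 + 0.3593·0.067 + 0.2809·0.085 ≈ 0.07797... → 0.078.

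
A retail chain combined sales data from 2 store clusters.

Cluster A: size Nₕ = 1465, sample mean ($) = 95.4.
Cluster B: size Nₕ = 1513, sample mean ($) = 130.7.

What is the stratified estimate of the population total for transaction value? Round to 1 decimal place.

Estimate total by summing Nₕ·x̄ₕ over strata.
1465·95.4 + 1513·130.7 = 139761 + 197749.1 = 337510.1.

337510.1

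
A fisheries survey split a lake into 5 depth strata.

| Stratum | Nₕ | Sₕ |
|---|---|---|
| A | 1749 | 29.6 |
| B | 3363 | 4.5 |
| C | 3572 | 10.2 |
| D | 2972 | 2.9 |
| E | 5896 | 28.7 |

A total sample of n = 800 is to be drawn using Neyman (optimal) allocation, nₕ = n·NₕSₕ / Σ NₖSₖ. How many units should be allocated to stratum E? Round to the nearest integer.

481

Σ NₕSₕ = 1749·29.6 + 3363·4.5 + 3572·10.2 + 2972·2.9 + 5896·28.7 = 281172.3.
Share for E: 169215.2/281172.3 = 0.60182.
n_E = 800 × 0.60182 = 481.456... → 481.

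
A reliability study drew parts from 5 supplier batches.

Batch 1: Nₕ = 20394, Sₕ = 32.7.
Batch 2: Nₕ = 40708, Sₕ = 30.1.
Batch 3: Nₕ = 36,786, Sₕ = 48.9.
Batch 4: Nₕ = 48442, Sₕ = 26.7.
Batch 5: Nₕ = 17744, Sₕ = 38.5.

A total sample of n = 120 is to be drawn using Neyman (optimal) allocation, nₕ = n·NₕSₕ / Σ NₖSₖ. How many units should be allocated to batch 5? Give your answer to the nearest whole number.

1: NₕSₕ = 20394·32.7 = 666883.8
2: NₕSₕ = 40708·30.1 = 1225310.8
3: NₕSₕ = 36786·48.9 = 1798835.4
4: NₕSₕ = 48442·26.7 = 1293401.4
5: NₕSₕ = 17744·38.5 = 683144
Σ NₕSₕ = 5667575.4.
n_5 = 120·683144/5667575.4 = 14.464... → 14.

14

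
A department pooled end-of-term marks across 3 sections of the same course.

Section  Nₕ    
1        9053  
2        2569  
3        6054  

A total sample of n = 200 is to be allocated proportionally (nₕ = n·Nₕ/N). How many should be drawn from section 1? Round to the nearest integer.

102

N = 9053 + 2569 + 6054 = 17676.
n_1 = 200·9053/17676 = 102.433... → 102.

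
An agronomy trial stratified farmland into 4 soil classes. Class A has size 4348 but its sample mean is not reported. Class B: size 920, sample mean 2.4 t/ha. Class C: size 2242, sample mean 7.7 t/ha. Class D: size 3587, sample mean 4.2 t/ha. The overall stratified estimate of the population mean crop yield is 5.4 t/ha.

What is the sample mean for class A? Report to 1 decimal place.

5.8

N = 4348 + 920 + 2242 + 3587 = 11097.
Overall total = μ·N = 5.4·11097 = 59923.8.
Subtract the known strata: 920·2.4 + 2242·7.7 + 3587·4.2 = 34536.8.
Remaining total for class A: 59923.8 − 34536.8 = 25387.
Divide by its size: 25387 / 4348 = 5.839... → 5.8.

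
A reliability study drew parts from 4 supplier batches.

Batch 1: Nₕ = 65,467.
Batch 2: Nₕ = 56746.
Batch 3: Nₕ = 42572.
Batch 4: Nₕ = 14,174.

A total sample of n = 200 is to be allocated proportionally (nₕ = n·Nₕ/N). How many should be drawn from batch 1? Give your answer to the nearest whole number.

N = 65467 + 56746 + 42572 + 14174 = 178959.
n_1 = 200·65467/178959 = 73.164... → 73.

73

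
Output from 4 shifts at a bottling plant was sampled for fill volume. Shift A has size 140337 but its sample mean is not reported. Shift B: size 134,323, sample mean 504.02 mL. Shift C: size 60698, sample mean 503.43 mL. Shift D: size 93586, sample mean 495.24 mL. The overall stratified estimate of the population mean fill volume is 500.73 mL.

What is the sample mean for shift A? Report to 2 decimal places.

500.07

Σ Nₕx̄ₕ = N·μ, so 140337·x̄_A = 428944·500.73 − (134323·504.02 + 60698·503.43 + 93586·495.24).
= 214785129.12 − 144606203.24 = 70178925.88.
x̄_A = 70178925.88 / 140337 = 500.0743... → 500.07.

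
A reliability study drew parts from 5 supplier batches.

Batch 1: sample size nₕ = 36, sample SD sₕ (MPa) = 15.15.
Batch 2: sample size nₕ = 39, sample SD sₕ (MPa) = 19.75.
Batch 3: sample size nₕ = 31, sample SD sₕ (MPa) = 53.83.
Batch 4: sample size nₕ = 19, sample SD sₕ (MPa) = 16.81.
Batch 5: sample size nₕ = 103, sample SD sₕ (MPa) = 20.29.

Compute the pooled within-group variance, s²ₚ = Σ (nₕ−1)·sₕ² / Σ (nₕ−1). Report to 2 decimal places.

Degrees of freedom: 35 + 38 + 30 + 18 + 102 = 223.
Σ(nₕ−1)sₕ² = 35·229.5225 + 38·390.0625 + 30·2897.6689 + 18·282.5761 + 102·411.6841 = 156863.8775.
s²ₚ = 156863.8775 / 223 = 703.4255... → 703.43.

703.43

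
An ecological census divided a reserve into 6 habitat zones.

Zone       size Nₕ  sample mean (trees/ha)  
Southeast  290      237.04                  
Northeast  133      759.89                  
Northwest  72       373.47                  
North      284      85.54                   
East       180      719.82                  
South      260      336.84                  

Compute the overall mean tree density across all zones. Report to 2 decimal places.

N = 1219; weights Wₕ = Nₕ/N = (0.2379, 0.1091, 0.0591, 0.2330, 0.1477, 0.2133).
x̄_st = Σ Wₕ·x̄ₕ = 0.2379·237.04 + 0.1091·759.89 + 0.0591·373.47 + 0.2330·85.54 + 0.1477·719.82 + 0.2133·336.84 ≈ 359.4226...
→ 359.42.

359.42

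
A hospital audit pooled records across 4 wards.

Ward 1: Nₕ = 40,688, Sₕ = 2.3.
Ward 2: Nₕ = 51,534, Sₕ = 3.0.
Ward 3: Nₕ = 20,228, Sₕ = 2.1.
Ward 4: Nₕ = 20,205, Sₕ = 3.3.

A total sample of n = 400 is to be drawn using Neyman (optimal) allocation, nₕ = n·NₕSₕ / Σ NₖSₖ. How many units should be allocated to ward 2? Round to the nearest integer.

Σ NₕSₕ = 40688·2.3 + 51534·3.0 + 20228·2.1 + 20205·3.3 = 357339.7.
Share for 2: 154602/357339.7 = 0.43265.
n_2 = 400 × 0.43265 = 173.059... → 173.

173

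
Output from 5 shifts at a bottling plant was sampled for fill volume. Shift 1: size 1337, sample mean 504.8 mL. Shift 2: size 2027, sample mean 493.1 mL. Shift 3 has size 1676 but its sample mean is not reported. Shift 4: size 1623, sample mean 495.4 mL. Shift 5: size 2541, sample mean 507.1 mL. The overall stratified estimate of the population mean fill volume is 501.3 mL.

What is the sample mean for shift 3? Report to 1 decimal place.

N = 1337 + 2027 + 1676 + 1623 + 2541 = 9204.
Overall total = μ·N = 501.3·9204 = 4613965.2.
Subtract the known strata: 1337·504.8 + 2027·493.1 + 1623·495.4 + 2541·507.1 = 3767006.6.
Remaining total for shift 3: 4613965.2 − 3767006.6 = 846958.6.
Divide by its size: 846958.6 / 1676 = 505.345... → 505.3.

505.3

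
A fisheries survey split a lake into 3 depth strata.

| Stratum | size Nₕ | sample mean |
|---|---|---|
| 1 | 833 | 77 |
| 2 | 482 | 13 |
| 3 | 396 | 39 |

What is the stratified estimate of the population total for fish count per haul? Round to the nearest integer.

Estimate total by summing Nₕ·x̄ₕ over strata.
833·77 + 482·13 + 396·39 = 64141 + 6266 + 15444 = 85851.

85851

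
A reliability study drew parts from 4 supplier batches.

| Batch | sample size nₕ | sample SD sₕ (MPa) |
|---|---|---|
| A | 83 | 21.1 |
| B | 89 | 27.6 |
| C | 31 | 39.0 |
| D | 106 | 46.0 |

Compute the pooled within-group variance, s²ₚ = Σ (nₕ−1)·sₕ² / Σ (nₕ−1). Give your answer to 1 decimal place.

1217.5

Degrees of freedom: 82 + 88 + 30 + 105 = 305.
Σ(nₕ−1)sₕ² = 82·445.21 + 88·761.76 + 30·1521 + 105·2116 = 371352.1.
s²ₚ = 371352.1 / 305 = 1217.548... → 1217.5.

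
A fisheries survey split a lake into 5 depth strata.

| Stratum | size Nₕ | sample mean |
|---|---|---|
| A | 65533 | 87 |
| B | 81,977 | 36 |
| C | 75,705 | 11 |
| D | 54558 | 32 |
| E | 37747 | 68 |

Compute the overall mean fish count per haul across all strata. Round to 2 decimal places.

N = 315520; weights Wₕ = Nₕ/N = (0.2077, 0.2598, 0.2399, 0.1729, 0.1196).
x̄_st = Σ Wₕ·x̄ₕ = 0.2077·87 + 0.2598·36 + 0.2399·11 + 0.1729·32 + 0.1196·68 ≈ 43.7308...
→ 43.73.

43.73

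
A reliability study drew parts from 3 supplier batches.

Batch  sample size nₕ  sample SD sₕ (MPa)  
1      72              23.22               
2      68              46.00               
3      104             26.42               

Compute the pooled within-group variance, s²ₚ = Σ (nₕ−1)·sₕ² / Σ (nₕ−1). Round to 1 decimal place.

Degrees of freedom: 71 + 67 + 103 = 241.
Σ(nₕ−1)sₕ² = 71·539.1684 + 67·2116 + 103·698.0164 = 251948.6456.
s²ₚ = 251948.6456 / 241 = 1045.430... → 1045.4.

1045.4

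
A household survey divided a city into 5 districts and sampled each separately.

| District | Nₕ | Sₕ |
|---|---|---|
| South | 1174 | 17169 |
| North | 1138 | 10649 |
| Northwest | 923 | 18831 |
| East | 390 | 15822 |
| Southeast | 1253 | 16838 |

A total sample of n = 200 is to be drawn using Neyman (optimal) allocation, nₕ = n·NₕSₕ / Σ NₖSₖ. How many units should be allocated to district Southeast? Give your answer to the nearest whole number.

55

South: NₕSₕ = 1174·17169 = 20156406
North: NₕSₕ = 1138·10649 = 12118562
Northwest: NₕSₕ = 923·18831 = 17381013
East: NₕSₕ = 390·15822 = 6170580
Southeast: NₕSₕ = 1253·16838 = 21098014
Σ NₕSₕ = 76924575.
n_Southeast = 200·21098014/76924575 = 54.854... → 55.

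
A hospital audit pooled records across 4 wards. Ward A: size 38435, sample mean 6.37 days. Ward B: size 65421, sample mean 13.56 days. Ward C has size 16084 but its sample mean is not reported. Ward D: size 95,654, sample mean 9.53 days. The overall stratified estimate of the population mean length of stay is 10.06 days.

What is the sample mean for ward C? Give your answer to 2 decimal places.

N = 38435 + 65421 + 16084 + 95654 = 215594.
Overall total = μ·N = 10.06·215594 = 2168875.64.
Subtract the known strata: 38435·6.37 + 65421·13.56 + 95654·9.53 = 2043522.33.
Remaining total for ward C: 2168875.64 − 2043522.33 = 125353.31.
Divide by its size: 125353.31 / 16084 = 7.7937... → 7.79.

7.79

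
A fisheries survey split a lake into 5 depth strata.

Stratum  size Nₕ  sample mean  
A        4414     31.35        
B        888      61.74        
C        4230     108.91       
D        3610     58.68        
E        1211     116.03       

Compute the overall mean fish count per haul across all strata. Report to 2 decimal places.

N = 4414 + 888 + 4230 + 3610 + 1211 = 14353.
Overall mean = Σ (Nₕ/N)·x̄ₕ — weight by population share, not a simple average.
Σ Nₕx̄ₕ = 4414·31.35 + 888·61.74 + 4230·108.91 + 3610·58.68 + 1211·116.03 = 138378.9 + 54825.12 + 460689.3 + 211834.8 + 140512.33 = 1006240.45.
Divide by N: 1006240.45 / 14353 = 70.1066... → 70.11.

70.11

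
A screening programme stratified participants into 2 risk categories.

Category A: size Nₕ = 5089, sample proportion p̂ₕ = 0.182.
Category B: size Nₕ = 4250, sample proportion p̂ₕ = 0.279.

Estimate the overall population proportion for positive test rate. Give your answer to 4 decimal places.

0.2261

Wₕ = Nₕ/N with N = 9339: 0.5449, 0.4551.
p̂_st = 0.5449·0.182 + 0.4551·0.279 ≈ 0.226143... → 0.2261.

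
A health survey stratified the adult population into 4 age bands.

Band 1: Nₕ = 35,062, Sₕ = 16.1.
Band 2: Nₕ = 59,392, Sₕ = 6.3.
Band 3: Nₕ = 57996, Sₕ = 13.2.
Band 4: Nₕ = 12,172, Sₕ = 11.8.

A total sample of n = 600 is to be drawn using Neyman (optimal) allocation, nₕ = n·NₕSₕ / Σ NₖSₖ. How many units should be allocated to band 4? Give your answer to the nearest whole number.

47

1: NₕSₕ = 35062·16.1 = 564498.2
2: NₕSₕ = 59392·6.3 = 374169.6
3: NₕSₕ = 57996·13.2 = 765547.2
4: NₕSₕ = 12172·11.8 = 143629.6
Σ NₕSₕ = 1847844.6.
n_4 = 600·143629.6/1847844.6 = 46.637... → 47.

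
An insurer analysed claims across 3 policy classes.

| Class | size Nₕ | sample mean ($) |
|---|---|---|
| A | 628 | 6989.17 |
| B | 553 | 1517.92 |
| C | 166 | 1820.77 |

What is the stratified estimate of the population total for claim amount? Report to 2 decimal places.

5530856.34

A: 628·6989.17 = 4389198.76
B: 553·1517.92 = 839409.76
C: 166·1820.77 = 302247.82
τ̂ = Σ Nₕx̄ₕ = 5530856.34.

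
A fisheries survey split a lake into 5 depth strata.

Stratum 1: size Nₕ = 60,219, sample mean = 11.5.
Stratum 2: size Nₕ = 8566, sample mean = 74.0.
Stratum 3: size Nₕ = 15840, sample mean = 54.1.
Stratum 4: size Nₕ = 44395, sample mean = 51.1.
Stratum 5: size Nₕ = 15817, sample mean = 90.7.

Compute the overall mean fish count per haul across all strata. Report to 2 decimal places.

40.64

x̄_st = (Σ Nₕx̄ₕ) / (Σ Nₕ) = (60219·11.5 + 8566·74.0 + 15840·54.1 + 44395·51.1 + 15817·90.7) / 144837
= 5886532.9 / 144837 = 40.6425... → 40.64.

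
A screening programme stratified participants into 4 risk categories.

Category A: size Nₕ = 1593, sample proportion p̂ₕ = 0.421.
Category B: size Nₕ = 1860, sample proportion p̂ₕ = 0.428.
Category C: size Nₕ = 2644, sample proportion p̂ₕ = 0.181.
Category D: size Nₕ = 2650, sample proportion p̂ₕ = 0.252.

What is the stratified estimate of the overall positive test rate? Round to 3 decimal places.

0.299

N = 1593 + 1860 + 2644 + 2650 = 8747.
Overall proportion = Σ (Nₕ/N)·p̂ₕ.
Σ Nₕp̂ₕ = 670.653 + 796.08 + 478.564 + 667.8 = 2613.097.
2613.097 / 8747 = 0.29874... → 0.299.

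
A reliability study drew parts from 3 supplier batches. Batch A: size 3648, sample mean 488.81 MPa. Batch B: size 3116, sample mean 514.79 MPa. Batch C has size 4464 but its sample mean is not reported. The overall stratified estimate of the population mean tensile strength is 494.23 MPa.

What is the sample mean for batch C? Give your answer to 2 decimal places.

484.31

Σ Nₕx̄ₕ = N·μ, so 4464·x̄_C = 11228·494.23 − (3648·488.81 + 3116·514.79).
= 5549214.44 − 3387264.52 = 2161949.92.
x̄_C = 2161949.92 / 4464 = 484.3078... → 484.31.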